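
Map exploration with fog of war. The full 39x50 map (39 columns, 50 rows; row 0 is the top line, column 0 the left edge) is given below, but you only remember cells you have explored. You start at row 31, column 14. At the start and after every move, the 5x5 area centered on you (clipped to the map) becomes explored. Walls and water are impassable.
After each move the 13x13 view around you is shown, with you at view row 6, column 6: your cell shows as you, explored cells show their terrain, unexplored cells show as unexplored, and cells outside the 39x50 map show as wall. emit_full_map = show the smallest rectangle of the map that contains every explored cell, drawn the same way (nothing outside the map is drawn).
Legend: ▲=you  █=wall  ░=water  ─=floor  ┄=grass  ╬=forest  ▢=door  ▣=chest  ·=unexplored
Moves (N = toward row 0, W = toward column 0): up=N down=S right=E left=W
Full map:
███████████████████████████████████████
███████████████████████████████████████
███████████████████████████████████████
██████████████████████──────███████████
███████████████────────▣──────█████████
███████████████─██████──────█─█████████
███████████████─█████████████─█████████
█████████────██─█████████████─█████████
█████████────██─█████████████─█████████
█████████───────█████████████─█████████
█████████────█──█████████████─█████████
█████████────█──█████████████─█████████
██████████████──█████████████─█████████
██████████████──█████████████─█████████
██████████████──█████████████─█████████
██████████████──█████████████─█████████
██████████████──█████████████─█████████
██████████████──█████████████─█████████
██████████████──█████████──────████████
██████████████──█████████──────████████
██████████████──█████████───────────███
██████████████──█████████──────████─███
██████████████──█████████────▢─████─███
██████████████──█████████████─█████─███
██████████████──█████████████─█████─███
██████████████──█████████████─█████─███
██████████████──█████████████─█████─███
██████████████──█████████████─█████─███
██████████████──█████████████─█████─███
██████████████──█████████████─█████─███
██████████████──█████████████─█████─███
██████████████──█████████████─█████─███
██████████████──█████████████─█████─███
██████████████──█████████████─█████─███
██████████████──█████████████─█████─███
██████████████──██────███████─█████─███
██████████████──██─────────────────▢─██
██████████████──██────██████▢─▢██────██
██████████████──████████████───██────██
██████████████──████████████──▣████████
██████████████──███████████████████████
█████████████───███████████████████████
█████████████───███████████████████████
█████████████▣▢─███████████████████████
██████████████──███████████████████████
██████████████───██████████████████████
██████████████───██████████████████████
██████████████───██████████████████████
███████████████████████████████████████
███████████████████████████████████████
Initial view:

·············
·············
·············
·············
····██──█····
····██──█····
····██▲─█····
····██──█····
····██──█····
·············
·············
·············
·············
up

·············
·············
·············
·············
····██──█····
····██──█····
····██▲─█····
····██──█····
····██──█····
····██──█····
·············
·············
·············

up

·············
·············
·············
·············
····██──█····
····██──█····
····██▲─█····
····██──█····
····██──█····
····██──█····
····██──█····
·············
·············

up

·············
·············
·············
·············
····██──█····
····██──█····
····██▲─█····
····██──█····
····██──█····
····██──█····
····██──█····
····██──█····
·············

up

·············
·············
·············
·············
····██──█····
····██──█····
····██▲─█····
····██──█····
····██──█····
····██──█····
····██──█····
····██──█····
····██──█····

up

·············
·············
·············
·············
····██──█····
····██──█····
····██▲─█····
····██──█····
····██──█····
····██──█····
····██──█····
····██──█····
····██──█····

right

·············
·············
·············
·············
···██──██····
···██──██····
···██─▲██····
···██──██····
···██──██····
···██──█·····
···██──█·····
···██──█·····
···██──█·····

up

·············
·············
·············
·············
····█──██····
···██──██····
···██─▲██····
···██──██····
···██──██····
···██──██····
···██──█·····
···██──█·····
···██──█·····

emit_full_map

·█──██
██──██
██─▲██
██──██
██──██
██──██
██──█·
██──█·
██──█·
██──█·
██──█·

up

·············
·············
·············
·············
····█──██····
····█──██····
···██─▲██····
···██──██····
···██──██····
···██──██····
···██──██····
···██──█·····
···██──█·····

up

·············
·············
·············
·············
····█──██····
····█──██····
····█─▲██····
···██──██····
···██──██····
···██──██····
···██──██····
···██──██····
···██──█·····

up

·············
·············
·············
·············
····█──██····
····█──██····
····█─▲██····
····█──██····
···██──██····
···██──██····
···██──██····
···██──██····
···██──██····

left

·············
·············
·············
·············
····██──██···
····██──██···
····██▲─██···
····██──██···
····██──██···
····██──██···
····██──██···
····██──██···
····██──██···

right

·············
·············
·············
·············
···██──██····
···██──██····
···██─▲██····
···██──██····
···██──██····
···██──██····
···██──██····
···██──██····
···██──██····

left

·············
·············
·············
·············
····██──██···
····██──██···
····██▲─██···
····██──██···
····██──██···
····██──██···
····██──██···
····██──██···
····██──██···

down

·············
·············
·············
····██──██···
····██──██···
····██──██···
····██▲─██···
····██──██···
····██──██···
····██──██···
····██──██···
····██──██···
····██──█····


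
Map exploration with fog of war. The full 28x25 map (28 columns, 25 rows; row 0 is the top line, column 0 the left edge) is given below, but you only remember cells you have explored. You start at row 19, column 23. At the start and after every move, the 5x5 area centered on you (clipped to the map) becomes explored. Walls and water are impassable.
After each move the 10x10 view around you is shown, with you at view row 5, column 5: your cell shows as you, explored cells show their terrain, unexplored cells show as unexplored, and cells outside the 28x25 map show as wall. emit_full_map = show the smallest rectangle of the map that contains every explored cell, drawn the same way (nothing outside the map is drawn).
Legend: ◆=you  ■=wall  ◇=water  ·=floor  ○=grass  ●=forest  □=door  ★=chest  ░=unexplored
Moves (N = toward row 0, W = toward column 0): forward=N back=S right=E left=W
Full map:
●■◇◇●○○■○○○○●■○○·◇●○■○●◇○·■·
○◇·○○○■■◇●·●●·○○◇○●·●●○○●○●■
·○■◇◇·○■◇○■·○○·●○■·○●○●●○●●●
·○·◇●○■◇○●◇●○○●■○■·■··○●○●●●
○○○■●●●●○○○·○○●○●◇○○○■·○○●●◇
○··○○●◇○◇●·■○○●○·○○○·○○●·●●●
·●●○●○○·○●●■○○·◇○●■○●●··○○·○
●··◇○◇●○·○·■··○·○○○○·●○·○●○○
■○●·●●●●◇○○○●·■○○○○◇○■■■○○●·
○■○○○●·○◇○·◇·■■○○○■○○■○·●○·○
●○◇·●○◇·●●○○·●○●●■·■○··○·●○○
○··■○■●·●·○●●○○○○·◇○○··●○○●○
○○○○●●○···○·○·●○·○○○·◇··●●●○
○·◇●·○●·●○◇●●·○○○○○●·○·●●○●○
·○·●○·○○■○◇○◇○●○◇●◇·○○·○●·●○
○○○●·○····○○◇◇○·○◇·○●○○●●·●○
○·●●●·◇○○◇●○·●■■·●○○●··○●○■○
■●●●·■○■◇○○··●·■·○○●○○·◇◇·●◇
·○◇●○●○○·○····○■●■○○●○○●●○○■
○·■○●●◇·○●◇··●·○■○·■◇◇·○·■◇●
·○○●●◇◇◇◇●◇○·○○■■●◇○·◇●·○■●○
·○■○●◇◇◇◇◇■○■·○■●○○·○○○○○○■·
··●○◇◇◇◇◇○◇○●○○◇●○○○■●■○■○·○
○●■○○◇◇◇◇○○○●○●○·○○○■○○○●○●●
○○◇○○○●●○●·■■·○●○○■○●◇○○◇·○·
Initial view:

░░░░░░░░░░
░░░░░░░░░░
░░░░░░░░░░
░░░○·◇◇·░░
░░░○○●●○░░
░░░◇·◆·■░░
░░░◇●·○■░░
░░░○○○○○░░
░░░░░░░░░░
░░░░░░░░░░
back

░░░░░░░░░░
░░░░░░░░░░
░░░○·◇◇·░░
░░░○○●●○░░
░░░◇·○·■░░
░░░◇●◆○■░░
░░░○○○○○░░
░░░●■○■○░░
░░░░░░░░░░
░░░░░░░░░░

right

░░░░░░░░░■
░░░░░░░░░■
░░○·◇◇·░░■
░░○○●●○○░■
░░◇·○·■◇░■
░░◇●·◆■●░■
░░○○○○○■░■
░░●■○■○·░■
░░░░░░░░░■
░░░░░░░░░■

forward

░░░░░░░░░■
░░░░░░░░░■
░░░░░░░░░■
░░○·◇◇·●░■
░░○○●●○○░■
░░◇·○◆■◇░■
░░◇●·○■●░■
░░○○○○○■░■
░░●■○■○·░■
░░░░░░░░░■

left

░░░░░░░░░░
░░░░░░░░░░
░░░░░░░░░░
░░░○·◇◇·●░
░░░○○●●○○░
░░░◇·◆·■◇░
░░░◇●·○■●░
░░░○○○○○■░
░░░●■○■○·░
░░░░░░░░░░

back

░░░░░░░░░░
░░░░░░░░░░
░░░○·◇◇·●░
░░░○○●●○○░
░░░◇·○·■◇░
░░░◇●◆○■●░
░░░○○○○○■░
░░░●■○■○·░
░░░░░░░░░░
░░░░░░░░░░

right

░░░░░░░░░■
░░░░░░░░░■
░░○·◇◇·●░■
░░○○●●○○░■
░░◇·○·■◇░■
░░◇●·◆■●░■
░░○○○○○■░■
░░●■○■○·░■
░░░░░░░░░■
░░░░░░░░░■

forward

░░░░░░░░░■
░░░░░░░░░■
░░░░░░░░░■
░░○·◇◇·●░■
░░○○●●○○░■
░░◇·○◆■◇░■
░░◇●·○■●░■
░░○○○○○■░■
░░●■○■○·░■
░░░░░░░░░■

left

░░░░░░░░░░
░░░░░░░░░░
░░░░░░░░░░
░░░○·◇◇·●░
░░░○○●●○○░
░░░◇·◆·■◇░
░░░◇●·○■●░
░░░○○○○○■░
░░░●■○■○·░
░░░░░░░░░░

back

░░░░░░░░░░
░░░░░░░░░░
░░░○·◇◇·●░
░░░○○●●○○░
░░░◇·○·■◇░
░░░◇●◆○■●░
░░░○○○○○■░
░░░●■○■○·░
░░░░░░░░░░
░░░░░░░░░░

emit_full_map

○·◇◇·●
○○●●○○
◇·○·■◇
◇●◆○■●
○○○○○■
●■○■○·

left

░░░░░░░░░░
░░░░░░░░░░
░░░░○·◇◇·●
░░░●○○●●○○
░░░◇◇·○·■◇
░░░·◇◆·○■●
░░░○○○○○○■
░░░■●■○■○·
░░░░░░░░░░
░░░░░░░░░░

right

░░░░░░░░░░
░░░░░░░░░░
░░░○·◇◇·●░
░░●○○●●○○░
░░◇◇·○·■◇░
░░·◇●◆○■●░
░░○○○○○○■░
░░■●■○■○·░
░░░░░░░░░░
░░░░░░░░░░

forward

░░░░░░░░░░
░░░░░░░░░░
░░░░░░░░░░
░░░○·◇◇·●░
░░●○○●●○○░
░░◇◇·◆·■◇░
░░·◇●·○■●░
░░○○○○○○■░
░░■●■○■○·░
░░░░░░░░░░

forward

░░░░░░░░░░
░░░░░░░░░░
░░░░░░░░░░
░░░··○●○░░
░░░○·◇◇·●░
░░●○○◆●○○░
░░◇◇·○·■◇░
░░·◇●·○■●░
░░○○○○○○■░
░░■●■○■○·░

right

░░░░░░░░░■
░░░░░░░░░■
░░░░░░░░░■
░░··○●○■░■
░░○·◇◇·●░■
░●○○●◆○○░■
░◇◇·○·■◇░■
░·◇●·○■●░■
░○○○○○○■░■
░■●■○■○·░■

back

░░░░░░░░░■
░░░░░░░░░■
░░··○●○■░■
░░○·◇◇·●░■
░●○○●●○○░■
░◇◇·○◆■◇░■
░·◇●·○■●░■
░○○○○○○■░■
░■●■○■○·░■
░░░░░░░░░■

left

░░░░░░░░░░
░░░░░░░░░░
░░░··○●○■░
░░░○·◇◇·●░
░░●○○●●○○░
░░◇◇·◆·■◇░
░░·◇●·○■●░
░░○○○○○○■░
░░■●■○■○·░
░░░░░░░░░░

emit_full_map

░··○●○■
░○·◇◇·●
●○○●●○○
◇◇·◆·■◇
·◇●·○■●
○○○○○○■
■●■○■○·

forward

░░░░░░░░░░
░░░░░░░░░░
░░░░░░░░░░
░░░··○●○■░
░░░○·◇◇·●░
░░●○○◆●○○░
░░◇◇·○·■◇░
░░·◇●·○■●░
░░○○○○○○■░
░░■●■○■○·░

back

░░░░░░░░░░
░░░░░░░░░░
░░░··○●○■░
░░░○·◇◇·●░
░░●○○●●○○░
░░◇◇·◆·■◇░
░░·◇●·○■●░
░░○○○○○○■░
░░■●■○■○·░
░░░░░░░░░░

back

░░░░░░░░░░
░░░··○●○■░
░░░○·◇◇·●░
░░●○○●●○○░
░░◇◇·○·■◇░
░░·◇●◆○■●░
░░○○○○○○■░
░░■●■○■○·░
░░░░░░░░░░
░░░░░░░░░░

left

░░░░░░░░░░
░░░░··○●○■
░░░░○·◇◇·●
░░░●○○●●○○
░░░◇◇·○·■◇
░░░·◇◆·○■●
░░░○○○○○○■
░░░■●■○■○·
░░░░░░░░░░
░░░░░░░░░░

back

░░░░··○●○■
░░░░○·◇◇·●
░░░●○○●●○○
░░░◇◇·○·■◇
░░░·◇●·○■●
░░░○○◆○○○■
░░░■●■○■○·
░░░■○○○●░░
░░░░░░░░░░
■■■■■■■■■■

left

░░░░░··○●○
░░░░░○·◇◇·
░░░░●○○●●○
░░░■◇◇·○·■
░░░○·◇●·○■
░░░·○◆○○○○
░░░○■●■○■○
░░░○■○○○●░
░░░░░░░░░░
■■■■■■■■■■

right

░░░░··○●○■
░░░░○·◇◇·●
░░░●○○●●○○
░░■◇◇·○·■◇
░░○·◇●·○■●
░░·○○◆○○○■
░░○■●■○■○·
░░○■○○○●░░
░░░░░░░░░░
■■■■■■■■■■

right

░░░··○●○■░
░░░○·◇◇·●░
░░●○○●●○○░
░■◇◇·○·■◇░
░○·◇●·○■●░
░·○○○◆○○■░
░○■●■○■○·░
░○■○○○●○░░
░░░░░░░░░░
■■■■■■■■■■

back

░░░○·◇◇·●░
░░●○○●●○○░
░■◇◇·○·■◇░
░○·◇●·○■●░
░·○○○○○○■░
░○■●■◆■○·░
░○■○○○●○░░
░░░◇○○◇·░░
■■■■■■■■■■
■■■■■■■■■■

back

░░●○○●●○○░
░■◇◇·○·■◇░
░○·◇●·○■●░
░·○○○○○○■░
░○■●■○■○·░
░○■○○◆●○░░
░░░◇○○◇·░░
■■■■■■■■■■
■■■■■■■■■■
■■■■■■■■■■

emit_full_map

░░··○●○■
░░○·◇◇·●
░●○○●●○○
■◇◇·○·■◇
○·◇●·○■●
·○○○○○○■
○■●■○■○·
○■○○◆●○░
░░◇○○◇·░

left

░░░●○○●●○○
░░■◇◇·○·■◇
░░○·◇●·○■●
░░·○○○○○○■
░░○■●■○■○·
░░○■○◆○●○░
░░░●◇○○◇·░
■■■■■■■■■■
■■■■■■■■■■
■■■■■■■■■■

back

░░■◇◇·○·■◇
░░○·◇●·○■●
░░·○○○○○○■
░░○■●■○■○·
░░○■○○○●○░
░░░●◇◆○◇·░
■■■■■■■■■■
■■■■■■■■■■
■■■■■■■■■■
■■■■■■■■■■

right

░■◇◇·○·■◇░
░○·◇●·○■●░
░·○○○○○○■░
░○■●■○■○·░
░○■○○○●○░░
░░●◇○◆◇·░░
■■■■■■■■■■
■■■■■■■■■■
■■■■■■■■■■
■■■■■■■■■■

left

░░■◇◇·○·■◇
░░○·◇●·○■●
░░·○○○○○○■
░░○■●■○■○·
░░○■○○○●○░
░░░●◇◆○◇·░
■■■■■■■■■■
■■■■■■■■■■
■■■■■■■■■■
■■■■■■■■■■

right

░■◇◇·○·■◇░
░○·◇●·○■●░
░·○○○○○○■░
░○■●■○■○·░
░○■○○○●○░░
░░●◇○◆◇·░░
■■■■■■■■■■
■■■■■■■■■■
■■■■■■■■■■
■■■■■■■■■■


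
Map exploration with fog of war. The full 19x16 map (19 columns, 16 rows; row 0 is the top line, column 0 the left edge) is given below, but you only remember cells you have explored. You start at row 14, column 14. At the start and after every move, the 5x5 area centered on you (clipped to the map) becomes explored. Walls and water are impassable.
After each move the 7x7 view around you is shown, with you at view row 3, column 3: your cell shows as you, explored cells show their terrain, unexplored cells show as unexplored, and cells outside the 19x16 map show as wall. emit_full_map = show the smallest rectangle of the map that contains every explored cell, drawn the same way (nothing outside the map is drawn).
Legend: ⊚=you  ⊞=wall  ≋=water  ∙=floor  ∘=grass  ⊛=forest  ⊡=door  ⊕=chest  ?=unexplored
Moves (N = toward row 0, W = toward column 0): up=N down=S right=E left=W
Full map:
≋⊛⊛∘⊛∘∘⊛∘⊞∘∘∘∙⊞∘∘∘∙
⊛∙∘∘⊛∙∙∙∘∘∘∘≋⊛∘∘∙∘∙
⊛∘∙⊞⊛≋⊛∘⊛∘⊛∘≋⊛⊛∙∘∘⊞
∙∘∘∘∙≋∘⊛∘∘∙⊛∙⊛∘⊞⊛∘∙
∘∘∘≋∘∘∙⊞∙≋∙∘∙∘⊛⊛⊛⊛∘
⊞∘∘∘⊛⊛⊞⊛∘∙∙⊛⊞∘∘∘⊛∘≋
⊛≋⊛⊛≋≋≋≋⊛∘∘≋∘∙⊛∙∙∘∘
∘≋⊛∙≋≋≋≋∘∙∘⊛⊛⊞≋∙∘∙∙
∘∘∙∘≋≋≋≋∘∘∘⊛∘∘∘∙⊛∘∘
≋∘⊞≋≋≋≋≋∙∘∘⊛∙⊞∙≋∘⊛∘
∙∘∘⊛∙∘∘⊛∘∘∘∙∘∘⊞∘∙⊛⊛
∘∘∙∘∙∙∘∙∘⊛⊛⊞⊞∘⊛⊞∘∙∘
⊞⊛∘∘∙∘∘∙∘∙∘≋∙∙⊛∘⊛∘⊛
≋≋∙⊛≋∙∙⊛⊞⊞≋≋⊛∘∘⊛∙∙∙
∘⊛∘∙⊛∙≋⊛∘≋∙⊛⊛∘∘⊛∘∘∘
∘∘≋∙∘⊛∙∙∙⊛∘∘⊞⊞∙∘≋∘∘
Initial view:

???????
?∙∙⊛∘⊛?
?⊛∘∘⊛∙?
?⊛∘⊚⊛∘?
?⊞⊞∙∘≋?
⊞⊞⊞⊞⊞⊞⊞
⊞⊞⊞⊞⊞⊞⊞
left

???????
?≋∙∙⊛∘⊛
?≋⊛∘∘⊛∙
?⊛⊛⊚∘⊛∘
?∘⊞⊞∙∘≋
⊞⊞⊞⊞⊞⊞⊞
⊞⊞⊞⊞⊞⊞⊞

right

???????
≋∙∙⊛∘⊛?
≋⊛∘∘⊛∙?
⊛⊛∘⊚⊛∘?
∘⊞⊞∙∘≋?
⊞⊞⊞⊞⊞⊞⊞
⊞⊞⊞⊞⊞⊞⊞

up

???????
?⊞∘⊛⊞∘?
≋∙∙⊛∘⊛?
≋⊛∘⊚⊛∙?
⊛⊛∘∘⊛∘?
∘⊞⊞∙∘≋?
⊞⊞⊞⊞⊞⊞⊞

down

?⊞∘⊛⊞∘?
≋∙∙⊛∘⊛?
≋⊛∘∘⊛∙?
⊛⊛∘⊚⊛∘?
∘⊞⊞∙∘≋?
⊞⊞⊞⊞⊞⊞⊞
⊞⊞⊞⊞⊞⊞⊞

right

⊞∘⊛⊞∘??
∙∙⊛∘⊛∘?
⊛∘∘⊛∙∙?
⊛∘∘⊚∘∘?
⊞⊞∙∘≋∘?
⊞⊞⊞⊞⊞⊞⊞
⊞⊞⊞⊞⊞⊞⊞

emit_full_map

?⊞∘⊛⊞∘?
≋∙∙⊛∘⊛∘
≋⊛∘∘⊛∙∙
⊛⊛∘∘⊚∘∘
∘⊞⊞∙∘≋∘

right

∘⊛⊞∘??⊞
∙⊛∘⊛∘⊛⊞
∘∘⊛∙∙∙⊞
∘∘⊛⊚∘∘⊞
⊞∙∘≋∘∘⊞
⊞⊞⊞⊞⊞⊞⊞
⊞⊞⊞⊞⊞⊞⊞

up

??????⊞
∘⊛⊞∘∙∘⊞
∙⊛∘⊛∘⊛⊞
∘∘⊛⊚∙∙⊞
∘∘⊛∘∘∘⊞
⊞∙∘≋∘∘⊞
⊞⊞⊞⊞⊞⊞⊞

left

???????
⊞∘⊛⊞∘∙∘
∙∙⊛∘⊛∘⊛
⊛∘∘⊚∙∙∙
⊛∘∘⊛∘∘∘
⊞⊞∙∘≋∘∘
⊞⊞⊞⊞⊞⊞⊞

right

??????⊞
∘⊛⊞∘∙∘⊞
∙⊛∘⊛∘⊛⊞
∘∘⊛⊚∙∙⊞
∘∘⊛∘∘∘⊞
⊞∙∘≋∘∘⊞
⊞⊞⊞⊞⊞⊞⊞

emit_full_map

?⊞∘⊛⊞∘∙∘
≋∙∙⊛∘⊛∘⊛
≋⊛∘∘⊛⊚∙∙
⊛⊛∘∘⊛∘∘∘
∘⊞⊞∙∘≋∘∘

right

?????⊞⊞
⊛⊞∘∙∘⊞⊞
⊛∘⊛∘⊛⊞⊞
∘⊛∙⊚∙⊞⊞
∘⊛∘∘∘⊞⊞
∙∘≋∘∘⊞⊞
⊞⊞⊞⊞⊞⊞⊞

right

????⊞⊞⊞
⊞∘∙∘⊞⊞⊞
∘⊛∘⊛⊞⊞⊞
⊛∙∙⊚⊞⊞⊞
⊛∘∘∘⊞⊞⊞
∘≋∘∘⊞⊞⊞
⊞⊞⊞⊞⊞⊞⊞

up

????⊞⊞⊞
?∙⊛⊛⊞⊞⊞
⊞∘∙∘⊞⊞⊞
∘⊛∘⊚⊞⊞⊞
⊛∙∙∙⊞⊞⊞
⊛∘∘∘⊞⊞⊞
∘≋∘∘⊞⊞⊞

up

????⊞⊞⊞
?∘⊛∘⊞⊞⊞
?∙⊛⊛⊞⊞⊞
⊞∘∙⊚⊞⊞⊞
∘⊛∘⊛⊞⊞⊞
⊛∙∙∙⊞⊞⊞
⊛∘∘∘⊞⊞⊞

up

????⊞⊞⊞
?⊛∘∘⊞⊞⊞
?∘⊛∘⊞⊞⊞
?∙⊛⊚⊞⊞⊞
⊞∘∙∘⊞⊞⊞
∘⊛∘⊛⊞⊞⊞
⊛∙∙∙⊞⊞⊞

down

?⊛∘∘⊞⊞⊞
?∘⊛∘⊞⊞⊞
?∙⊛⊛⊞⊞⊞
⊞∘∙⊚⊞⊞⊞
∘⊛∘⊛⊞⊞⊞
⊛∙∙∙⊞⊞⊞
⊛∘∘∘⊞⊞⊞

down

?∘⊛∘⊞⊞⊞
?∙⊛⊛⊞⊞⊞
⊞∘∙∘⊞⊞⊞
∘⊛∘⊚⊞⊞⊞
⊛∙∙∙⊞⊞⊞
⊛∘∘∘⊞⊞⊞
∘≋∘∘⊞⊞⊞

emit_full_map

?????⊛∘∘
?????∘⊛∘
?????∙⊛⊛
?⊞∘⊛⊞∘∙∘
≋∙∙⊛∘⊛∘⊚
≋⊛∘∘⊛∙∙∙
⊛⊛∘∘⊛∘∘∘
∘⊞⊞∙∘≋∘∘


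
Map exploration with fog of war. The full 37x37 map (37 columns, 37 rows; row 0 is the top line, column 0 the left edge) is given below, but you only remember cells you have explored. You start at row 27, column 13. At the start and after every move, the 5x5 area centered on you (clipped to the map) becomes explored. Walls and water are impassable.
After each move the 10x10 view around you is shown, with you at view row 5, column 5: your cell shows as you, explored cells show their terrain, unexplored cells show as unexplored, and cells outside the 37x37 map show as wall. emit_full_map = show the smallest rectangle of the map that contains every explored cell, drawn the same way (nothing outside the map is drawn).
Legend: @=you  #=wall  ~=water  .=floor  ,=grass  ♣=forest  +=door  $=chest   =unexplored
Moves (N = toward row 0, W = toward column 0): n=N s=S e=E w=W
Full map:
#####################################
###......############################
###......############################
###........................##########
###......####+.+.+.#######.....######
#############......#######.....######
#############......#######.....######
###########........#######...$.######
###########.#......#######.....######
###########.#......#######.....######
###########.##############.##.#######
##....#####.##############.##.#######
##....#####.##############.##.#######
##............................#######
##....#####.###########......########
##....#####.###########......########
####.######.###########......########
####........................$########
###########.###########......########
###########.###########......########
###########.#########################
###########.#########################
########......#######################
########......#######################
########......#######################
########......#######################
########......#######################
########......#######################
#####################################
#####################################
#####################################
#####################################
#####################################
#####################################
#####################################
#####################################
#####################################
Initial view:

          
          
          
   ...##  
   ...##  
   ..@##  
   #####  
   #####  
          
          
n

          
          
          
   ...##  
   ...##  
   ..@##  
   ...##  
   #####  
   #####  
          

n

          
          
          
   ...##  
   ...##  
   ..@##  
   ...##  
   ...##  
   #####  
   #####  

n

          
          
          
   ...##  
   ...##  
   ..@##  
   ...##  
   ...##  
   ...##  
   #####  

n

          
          
          
   .####  
   ...##  
   ..@##  
   ...##  
   ...##  
   ...##  
   ...##  

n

          
          
          
   .####  
   .####  
   ..@##  
   ...##  
   ...##  
   ...##  
   ...##  

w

          
          
          
   #.#### 
   #.#### 
   ..@.## 
   ....## 
   ....## 
    ...## 
    ...## 

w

          
          
          
   ##.####
   ##.####
   ..@..##
   .....##
   .....##
     ...##
     ...##

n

          
          
          
   ##.##  
   ##.####
   ##@####
   .....##
   .....##
   .....##
     ...##

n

          
          
          
   ##.##  
   ##.##  
   ##@####
   ##.####
   .....##
   .....##
   .....##

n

          
          
          
   .....  
   ##.##  
   ##@##  
   ##.####
   ##.####
   .....##
   .....##

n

          
          
          
   ##.##  
   .....  
   ##@##  
   ##.##  
   ##.####
   ##.####
   .....##

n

          
          
          
   ##.##  
   ##.##  
   ..@..  
   ##.##  
   ##.##  
   ##.####
   ##.####

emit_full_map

##.##  
##.##  
..@..  
##.##  
##.##  
##.####
##.####
.....##
.....##
.....##
  ...##
  ...##
  ...##
  #####
  #####

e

          
          
          
  ##.###  
  ##.###  
  ...@..  
  ##.###  
  ##.###  
  ##.#### 
  ##.#### 

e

          
          
          
 ##.####  
 ##.####  
 ....@..  
 ##.####  
 ##.####  
 ##.####  
 ##.####  

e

          
          
          
##.#####  
##.#####  
.....@..  
##.#####  
##.#####  
##.####   
##.####   

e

          
          
          
#.######  
#.######  
.....@..  
#.######  
#.######  
#.####    
#.####    

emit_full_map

##.######
##.######
......@..
##.######
##.######
##.####  
##.####  
.....##  
.....##  
.....##  
  ...##  
  ...##  
  ...##  
  #####  
  #####  

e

          
          
          
.#######  
.#######  
.....@..  
.#######  
.#######  
.####     
.####     

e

          
          
          
########  
########  
.....@..  
########  
########  
####      
####      

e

          
          
          
########  
########  
.....@..  
########  
########  
###       
###       

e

          
          
          
########  
########  
.....@..  
########  
########  
##        
##        

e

          
          
          
########  
########  
.....@..  
########  
########  
#         
#         

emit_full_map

##.###########
##.###########
...........@..
##.###########
##.###########
##.####       
##.####       
.....##       
.....##       
.....##       
  ...##       
  ...##       
  ...##       
  #####       
  #####       

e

          
          
          
#######.  
#######.  
.....@..  
#######.  
#######.  
          
          

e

          
          
          
######..  
######..  
.....@..  
######..  
######..  
          
          

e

          
          
          
#####...  
#####...  
.....@..  
#####...  
#####...  
          
          

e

          
          
          
####....  
####....  
.....@..  
####....  
####....  
          
          

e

          
          
          
###.....  
###.....  
.....@..  
###.....  
###.....  
          
          

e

          
          
          
##......  
##......  
.....@.$  
##......  
##......  
          
          

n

          
          
          
   .....  
##......  
##...@..  
.......$  
##......  
##......  
          

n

          
          
          
   .....  
   .....  
##...@..  
##......  
.......$  
##......  
##......  

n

          
          
          
   ##.##  
   .....  
   ..@..  
##......  
##......  
.......$  
##......  

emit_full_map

               ##.##
               .....
               ..@..
##.###########......
##.###########......
...................$
##.###########......
##.###########......
##.####             
##.####             
.....##             
.....##             
.....##             
  ...##             
  ...##             
  ...##             
  #####             
  #####             


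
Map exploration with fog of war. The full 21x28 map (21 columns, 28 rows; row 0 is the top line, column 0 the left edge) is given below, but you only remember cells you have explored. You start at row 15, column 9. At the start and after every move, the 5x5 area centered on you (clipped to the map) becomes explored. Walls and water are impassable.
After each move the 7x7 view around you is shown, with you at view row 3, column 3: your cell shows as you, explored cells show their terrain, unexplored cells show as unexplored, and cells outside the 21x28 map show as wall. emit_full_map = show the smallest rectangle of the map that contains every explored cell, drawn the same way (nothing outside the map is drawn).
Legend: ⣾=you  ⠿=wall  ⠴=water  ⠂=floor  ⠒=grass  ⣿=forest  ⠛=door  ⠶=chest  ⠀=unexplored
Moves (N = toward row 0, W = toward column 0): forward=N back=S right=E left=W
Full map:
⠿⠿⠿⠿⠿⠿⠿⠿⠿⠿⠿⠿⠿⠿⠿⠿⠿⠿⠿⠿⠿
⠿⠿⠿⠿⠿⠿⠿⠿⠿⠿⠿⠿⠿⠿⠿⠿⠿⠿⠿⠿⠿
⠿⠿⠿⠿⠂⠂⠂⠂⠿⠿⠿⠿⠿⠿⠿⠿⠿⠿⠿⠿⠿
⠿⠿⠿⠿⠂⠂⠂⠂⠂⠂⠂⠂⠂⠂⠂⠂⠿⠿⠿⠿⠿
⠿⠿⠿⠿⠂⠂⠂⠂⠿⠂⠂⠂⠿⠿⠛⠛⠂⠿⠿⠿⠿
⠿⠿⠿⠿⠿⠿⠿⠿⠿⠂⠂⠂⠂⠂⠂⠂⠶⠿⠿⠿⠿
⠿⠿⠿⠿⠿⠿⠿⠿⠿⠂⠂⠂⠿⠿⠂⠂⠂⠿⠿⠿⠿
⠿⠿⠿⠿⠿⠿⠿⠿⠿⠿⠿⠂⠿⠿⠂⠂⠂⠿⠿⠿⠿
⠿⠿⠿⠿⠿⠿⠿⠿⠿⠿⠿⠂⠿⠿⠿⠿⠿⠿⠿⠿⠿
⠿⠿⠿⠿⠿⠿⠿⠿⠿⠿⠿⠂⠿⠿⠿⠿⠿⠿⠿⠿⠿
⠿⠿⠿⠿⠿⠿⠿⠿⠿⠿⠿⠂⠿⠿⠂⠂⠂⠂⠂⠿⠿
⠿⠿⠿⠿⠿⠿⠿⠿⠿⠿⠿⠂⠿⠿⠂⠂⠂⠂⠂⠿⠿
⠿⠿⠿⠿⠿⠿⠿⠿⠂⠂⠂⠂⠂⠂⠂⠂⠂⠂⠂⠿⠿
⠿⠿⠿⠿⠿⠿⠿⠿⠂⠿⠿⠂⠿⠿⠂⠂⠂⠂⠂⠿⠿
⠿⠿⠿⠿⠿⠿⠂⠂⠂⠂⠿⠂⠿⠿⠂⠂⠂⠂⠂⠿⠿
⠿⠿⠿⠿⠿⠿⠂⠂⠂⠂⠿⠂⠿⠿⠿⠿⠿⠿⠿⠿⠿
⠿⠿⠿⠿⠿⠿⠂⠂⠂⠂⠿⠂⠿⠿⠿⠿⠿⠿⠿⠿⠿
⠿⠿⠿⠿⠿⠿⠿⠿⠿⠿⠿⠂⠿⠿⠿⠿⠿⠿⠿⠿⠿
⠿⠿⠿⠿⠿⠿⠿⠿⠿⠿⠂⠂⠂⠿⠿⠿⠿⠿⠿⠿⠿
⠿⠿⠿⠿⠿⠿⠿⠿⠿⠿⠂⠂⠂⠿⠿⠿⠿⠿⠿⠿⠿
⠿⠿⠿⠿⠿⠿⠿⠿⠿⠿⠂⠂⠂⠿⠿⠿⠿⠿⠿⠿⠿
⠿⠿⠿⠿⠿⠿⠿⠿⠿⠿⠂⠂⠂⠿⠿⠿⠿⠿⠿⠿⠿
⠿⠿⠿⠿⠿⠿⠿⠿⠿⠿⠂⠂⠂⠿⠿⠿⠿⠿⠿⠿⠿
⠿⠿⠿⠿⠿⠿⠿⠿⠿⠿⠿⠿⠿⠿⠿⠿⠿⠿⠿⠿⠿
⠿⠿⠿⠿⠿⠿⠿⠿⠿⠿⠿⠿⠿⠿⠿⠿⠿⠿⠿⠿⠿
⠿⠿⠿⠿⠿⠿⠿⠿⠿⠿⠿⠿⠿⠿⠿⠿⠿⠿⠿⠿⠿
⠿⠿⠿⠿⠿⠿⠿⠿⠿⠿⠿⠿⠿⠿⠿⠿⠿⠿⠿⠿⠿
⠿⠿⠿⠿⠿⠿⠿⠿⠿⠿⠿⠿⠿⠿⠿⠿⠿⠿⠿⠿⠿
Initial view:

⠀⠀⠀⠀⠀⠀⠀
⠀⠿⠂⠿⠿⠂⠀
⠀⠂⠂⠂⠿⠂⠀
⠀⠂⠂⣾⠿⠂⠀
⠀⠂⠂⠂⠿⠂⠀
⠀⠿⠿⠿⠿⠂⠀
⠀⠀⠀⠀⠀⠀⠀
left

⠀⠀⠀⠀⠀⠀⠀
⠀⠿⠿⠂⠿⠿⠂
⠀⠂⠂⠂⠂⠿⠂
⠀⠂⠂⣾⠂⠿⠂
⠀⠂⠂⠂⠂⠿⠂
⠀⠿⠿⠿⠿⠿⠂
⠀⠀⠀⠀⠀⠀⠀

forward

⠀⠀⠀⠀⠀⠀⠀
⠀⠿⠿⠂⠂⠂⠀
⠀⠿⠿⠂⠿⠿⠂
⠀⠂⠂⣾⠂⠿⠂
⠀⠂⠂⠂⠂⠿⠂
⠀⠂⠂⠂⠂⠿⠂
⠀⠿⠿⠿⠿⠿⠂

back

⠀⠿⠿⠂⠂⠂⠀
⠀⠿⠿⠂⠿⠿⠂
⠀⠂⠂⠂⠂⠿⠂
⠀⠂⠂⣾⠂⠿⠂
⠀⠂⠂⠂⠂⠿⠂
⠀⠿⠿⠿⠿⠿⠂
⠀⠀⠀⠀⠀⠀⠀

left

⠀⠀⠿⠿⠂⠂⠂
⠀⠿⠿⠿⠂⠿⠿
⠀⠿⠂⠂⠂⠂⠿
⠀⠿⠂⣾⠂⠂⠿
⠀⠿⠂⠂⠂⠂⠿
⠀⠿⠿⠿⠿⠿⠿
⠀⠀⠀⠀⠀⠀⠀

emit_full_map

⠀⠿⠿⠂⠂⠂⠀
⠿⠿⠿⠂⠿⠿⠂
⠿⠂⠂⠂⠂⠿⠂
⠿⠂⣾⠂⠂⠿⠂
⠿⠂⠂⠂⠂⠿⠂
⠿⠿⠿⠿⠿⠿⠂

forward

⠀⠀⠀⠀⠀⠀⠀
⠀⠿⠿⠿⠂⠂⠂
⠀⠿⠿⠿⠂⠿⠿
⠀⠿⠂⣾⠂⠂⠿
⠀⠿⠂⠂⠂⠂⠿
⠀⠿⠂⠂⠂⠂⠿
⠀⠿⠿⠿⠿⠿⠿

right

⠀⠀⠀⠀⠀⠀⠀
⠿⠿⠿⠂⠂⠂⠀
⠿⠿⠿⠂⠿⠿⠂
⠿⠂⠂⣾⠂⠿⠂
⠿⠂⠂⠂⠂⠿⠂
⠿⠂⠂⠂⠂⠿⠂
⠿⠿⠿⠿⠿⠿⠂

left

⠀⠀⠀⠀⠀⠀⠀
⠀⠿⠿⠿⠂⠂⠂
⠀⠿⠿⠿⠂⠿⠿
⠀⠿⠂⣾⠂⠂⠿
⠀⠿⠂⠂⠂⠂⠿
⠀⠿⠂⠂⠂⠂⠿
⠀⠿⠿⠿⠿⠿⠿

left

⠀⠀⠀⠀⠀⠀⠀
⠀⠿⠿⠿⠿⠂⠂
⠀⠿⠿⠿⠿⠂⠿
⠀⠿⠿⣾⠂⠂⠂
⠀⠿⠿⠂⠂⠂⠂
⠀⠿⠿⠂⠂⠂⠂
⠀⠀⠿⠿⠿⠿⠿

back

⠀⠿⠿⠿⠿⠂⠂
⠀⠿⠿⠿⠿⠂⠿
⠀⠿⠿⠂⠂⠂⠂
⠀⠿⠿⣾⠂⠂⠂
⠀⠿⠿⠂⠂⠂⠂
⠀⠿⠿⠿⠿⠿⠿
⠀⠀⠀⠀⠀⠀⠀

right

⠿⠿⠿⠿⠂⠂⠂
⠿⠿⠿⠿⠂⠿⠿
⠿⠿⠂⠂⠂⠂⠿
⠿⠿⠂⣾⠂⠂⠿
⠿⠿⠂⠂⠂⠂⠿
⠿⠿⠿⠿⠿⠿⠿
⠀⠀⠀⠀⠀⠀⠀

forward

⠀⠀⠀⠀⠀⠀⠀
⠿⠿⠿⠿⠂⠂⠂
⠿⠿⠿⠿⠂⠿⠿
⠿⠿⠂⣾⠂⠂⠿
⠿⠿⠂⠂⠂⠂⠿
⠿⠿⠂⠂⠂⠂⠿
⠿⠿⠿⠿⠿⠿⠿

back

⠿⠿⠿⠿⠂⠂⠂
⠿⠿⠿⠿⠂⠿⠿
⠿⠿⠂⠂⠂⠂⠿
⠿⠿⠂⣾⠂⠂⠿
⠿⠿⠂⠂⠂⠂⠿
⠿⠿⠿⠿⠿⠿⠿
⠀⠀⠀⠀⠀⠀⠀

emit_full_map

⠿⠿⠿⠿⠂⠂⠂⠀
⠿⠿⠿⠿⠂⠿⠿⠂
⠿⠿⠂⠂⠂⠂⠿⠂
⠿⠿⠂⣾⠂⠂⠿⠂
⠿⠿⠂⠂⠂⠂⠿⠂
⠿⠿⠿⠿⠿⠿⠿⠂

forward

⠀⠀⠀⠀⠀⠀⠀
⠿⠿⠿⠿⠂⠂⠂
⠿⠿⠿⠿⠂⠿⠿
⠿⠿⠂⣾⠂⠂⠿
⠿⠿⠂⠂⠂⠂⠿
⠿⠿⠂⠂⠂⠂⠿
⠿⠿⠿⠿⠿⠿⠿

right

⠀⠀⠀⠀⠀⠀⠀
⠿⠿⠿⠂⠂⠂⠀
⠿⠿⠿⠂⠿⠿⠂
⠿⠂⠂⣾⠂⠿⠂
⠿⠂⠂⠂⠂⠿⠂
⠿⠂⠂⠂⠂⠿⠂
⠿⠿⠿⠿⠿⠿⠂

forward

⠀⠀⠀⠀⠀⠀⠀
⠀⠿⠿⠿⠿⠿⠀
⠿⠿⠿⠂⠂⠂⠀
⠿⠿⠿⣾⠿⠿⠂
⠿⠂⠂⠂⠂⠿⠂
⠿⠂⠂⠂⠂⠿⠂
⠿⠂⠂⠂⠂⠿⠂

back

⠀⠿⠿⠿⠿⠿⠀
⠿⠿⠿⠂⠂⠂⠀
⠿⠿⠿⠂⠿⠿⠂
⠿⠂⠂⣾⠂⠿⠂
⠿⠂⠂⠂⠂⠿⠂
⠿⠂⠂⠂⠂⠿⠂
⠿⠿⠿⠿⠿⠿⠂

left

⠀⠀⠿⠿⠿⠿⠿
⠿⠿⠿⠿⠂⠂⠂
⠿⠿⠿⠿⠂⠿⠿
⠿⠿⠂⣾⠂⠂⠿
⠿⠿⠂⠂⠂⠂⠿
⠿⠿⠂⠂⠂⠂⠿
⠿⠿⠿⠿⠿⠿⠿

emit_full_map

⠀⠀⠿⠿⠿⠿⠿⠀
⠿⠿⠿⠿⠂⠂⠂⠀
⠿⠿⠿⠿⠂⠿⠿⠂
⠿⠿⠂⣾⠂⠂⠿⠂
⠿⠿⠂⠂⠂⠂⠿⠂
⠿⠿⠂⠂⠂⠂⠿⠂
⠿⠿⠿⠿⠿⠿⠿⠂
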